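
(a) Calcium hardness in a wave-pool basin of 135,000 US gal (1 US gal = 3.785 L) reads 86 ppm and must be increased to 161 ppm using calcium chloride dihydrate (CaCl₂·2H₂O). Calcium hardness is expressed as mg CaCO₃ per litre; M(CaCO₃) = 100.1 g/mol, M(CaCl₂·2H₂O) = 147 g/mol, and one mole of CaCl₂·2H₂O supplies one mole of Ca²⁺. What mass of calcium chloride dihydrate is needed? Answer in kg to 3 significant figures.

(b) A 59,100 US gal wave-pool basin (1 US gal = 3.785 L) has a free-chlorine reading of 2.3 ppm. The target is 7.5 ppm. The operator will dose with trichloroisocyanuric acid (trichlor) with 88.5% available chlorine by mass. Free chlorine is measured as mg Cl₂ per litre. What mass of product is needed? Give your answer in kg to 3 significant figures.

(a) 56.3 kg; (b) 1.31 kg

(a) Volume: 135,000 US gal × 3.785 L/gal = 510,975 L.
(a) Hardness to add: (161 − 86) = 75 mg/L as CaCO₃ × 510,975 L = 38,320 g as CaCO₃.
(a) Moles of Ca²⁺ (1 mol Ca²⁺ ≡ 1 mol CaCO₃): 38,320 / 100.1 g/mol = 382.8 mol.
(a) Mass of CaCl₂·2H₂O: 382.8 × 147 = 56,280 g.

(b) Volume: 59,100 US gal × 3.785 L/gal = 223,694 L.
(b) Chlorine deficit: 7.5 − 2.3 = 5.2 ppm = 5.2 mg/L as Cl₂.
(b) Cl₂ equivalent needed: 5.2 mg/L × 223,694 L = 1,163,000 mg = 1163 g.
(b) Product at 88.5% available chlorine: 1163 / 0.885 = 1314 g.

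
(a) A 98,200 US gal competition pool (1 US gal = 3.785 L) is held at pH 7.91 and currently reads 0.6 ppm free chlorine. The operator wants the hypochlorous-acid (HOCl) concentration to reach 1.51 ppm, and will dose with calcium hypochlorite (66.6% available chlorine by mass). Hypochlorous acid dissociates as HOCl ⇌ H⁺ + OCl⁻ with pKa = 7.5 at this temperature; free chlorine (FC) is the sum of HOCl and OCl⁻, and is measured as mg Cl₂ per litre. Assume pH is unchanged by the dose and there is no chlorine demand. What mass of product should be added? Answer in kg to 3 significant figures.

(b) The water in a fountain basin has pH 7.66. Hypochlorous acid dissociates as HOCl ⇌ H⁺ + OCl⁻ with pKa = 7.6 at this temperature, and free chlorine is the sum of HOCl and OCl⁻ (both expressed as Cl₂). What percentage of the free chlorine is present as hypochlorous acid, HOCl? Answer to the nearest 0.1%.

(a) 2.67 kg; (b) 46.6%

(a) Volume: 98,200 US gal × 3.785 L/gal = 371,687 L.
(a) [OCl⁻]/[HOCl] = 10^(pH − pKa) = 10^(7.91 − 7.5) = 2.57; fraction as HOCl = 1/(1 + 2.57) = 0.2801.
(a) Free chlorine required for 1.51 ppm HOCl: 1.51 / 0.2801 = 5.391 ppm.
(a) FC to add: 5.391 − 0.6 = 4.791 mg/L as Cl₂.
(a) Cl₂ equivalent: 4.791 mg/L × 371,687 L = 1781 g.
(a) Product at 66.6% available Cl: 1781 / 0.666 = 2674 g.

(b) [OCl⁻]/[HOCl] = 10^(pH − pKa) = 10^(7.66 − 7.6) = 10^0.06 = 1.148.
(b) Fraction as HOCl = 1 / (1 + 1.148) = 0.4655.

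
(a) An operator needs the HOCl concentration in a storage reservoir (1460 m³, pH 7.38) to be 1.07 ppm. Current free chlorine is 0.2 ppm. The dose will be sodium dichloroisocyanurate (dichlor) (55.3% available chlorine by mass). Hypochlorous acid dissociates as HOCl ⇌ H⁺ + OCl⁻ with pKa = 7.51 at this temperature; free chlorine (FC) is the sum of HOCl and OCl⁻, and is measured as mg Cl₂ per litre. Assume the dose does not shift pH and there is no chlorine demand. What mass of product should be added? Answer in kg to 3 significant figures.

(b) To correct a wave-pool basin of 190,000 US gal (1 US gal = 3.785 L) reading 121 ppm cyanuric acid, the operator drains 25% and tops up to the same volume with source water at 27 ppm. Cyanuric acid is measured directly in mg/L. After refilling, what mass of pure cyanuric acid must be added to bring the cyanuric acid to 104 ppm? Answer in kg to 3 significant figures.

(a) Volume: 1460 m³ = 1,460,000 L.
(a) [OCl⁻]/[HOCl] = 10^(pH − pKa) = 10^(7.38 − 7.51) = 0.7413; fraction as HOCl = 1/(1 + 0.7413) = 0.5743.
(a) Free chlorine required for 1.07 ppm HOCl: 1.07 / 0.5743 = 1.863 ppm.
(a) FC to add: 1.863 − 0.2 = 1.663 mg/L as Cl₂.
(a) Cl₂ equivalent: 1.663 mg/L × 1,460,000 L = 2428 g.
(a) Product at 55.3% available Cl: 2428 / 0.553 = 4391 g.

(b) Volume: 190,000 US gal × 3.785 L/gal = 719,150 L.
(b) After draining 25% and refilling: 121 × 0.75 + 27 × 0.25 = 97.5 ppm.
(b) Deficit to target: 104 − 97.5 = 6.5 mg/L.
(b) Mass: 6.5 mg/L × 719,150 L = 4674 g cyanuric acid.

(a) 4.39 kg; (b) 4.67 kg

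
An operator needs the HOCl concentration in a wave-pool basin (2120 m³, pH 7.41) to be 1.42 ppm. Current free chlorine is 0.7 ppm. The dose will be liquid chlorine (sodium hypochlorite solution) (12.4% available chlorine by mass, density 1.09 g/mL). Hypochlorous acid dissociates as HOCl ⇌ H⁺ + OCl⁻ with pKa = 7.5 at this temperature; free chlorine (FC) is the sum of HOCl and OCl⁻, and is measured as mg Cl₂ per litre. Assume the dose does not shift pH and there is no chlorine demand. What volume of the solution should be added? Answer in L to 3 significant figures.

Volume: 2120 m³ = 2,120,000 L.
[OCl⁻]/[HOCl] = 10^(pH − pKa) = 10^(7.41 − 7.5) = 0.8128; fraction as HOCl = 1/(1 + 0.8128) = 0.5516.
Free chlorine required for 1.42 ppm HOCl: 1.42 / 0.5516 = 2.574 ppm.
FC to add: 2.574 − 0.7 = 1.874 mg/L as Cl₂.
Cl₂ equivalent: 1.874 mg/L × 2,120,000 L = 3973 g.
Product at 12.4% available Cl: 3973 / 0.124 = 32,040 g.
Volume: 32,040 g ÷ 1.09 g/mL = 29,400 mL.

29.4 L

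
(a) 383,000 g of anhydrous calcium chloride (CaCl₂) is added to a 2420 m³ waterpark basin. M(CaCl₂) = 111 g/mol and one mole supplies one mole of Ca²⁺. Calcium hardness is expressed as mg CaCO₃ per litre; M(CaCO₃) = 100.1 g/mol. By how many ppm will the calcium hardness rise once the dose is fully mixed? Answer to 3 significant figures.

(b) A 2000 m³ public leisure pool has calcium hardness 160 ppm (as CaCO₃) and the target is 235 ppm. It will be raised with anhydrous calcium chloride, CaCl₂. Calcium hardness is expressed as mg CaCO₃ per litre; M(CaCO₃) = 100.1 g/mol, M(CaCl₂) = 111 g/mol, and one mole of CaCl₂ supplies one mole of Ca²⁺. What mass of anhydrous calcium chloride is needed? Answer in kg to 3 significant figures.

(a) Volume: 2420 m³ = 2,420,000 L.
(a) Moles of Ca²⁺: 383,000 g ÷ 111 g/mol = 3450 mol.
(a) As CaCO₃: 3450 mol × 100.1 g/mol = 345,400 g.
(a) Rise: 345,400 g / 2,420,000 L × 1000 = 142.7 mg/L.

(b) Volume: 2000 m³ = 2,000,000 L.
(b) Hardness to add: (235 − 160) = 75 mg/L as CaCO₃ × 2,000,000 L = 150,000 g as CaCO₃.
(b) Moles of Ca²⁺ (1 mol Ca²⁺ ≡ 1 mol CaCO₃): 150,000 / 100.1 g/mol = 1499 mol.
(b) Mass of CaCl₂: 1499 × 111 = 166,300 g.

(a) 143 ppm; (b) 166 kg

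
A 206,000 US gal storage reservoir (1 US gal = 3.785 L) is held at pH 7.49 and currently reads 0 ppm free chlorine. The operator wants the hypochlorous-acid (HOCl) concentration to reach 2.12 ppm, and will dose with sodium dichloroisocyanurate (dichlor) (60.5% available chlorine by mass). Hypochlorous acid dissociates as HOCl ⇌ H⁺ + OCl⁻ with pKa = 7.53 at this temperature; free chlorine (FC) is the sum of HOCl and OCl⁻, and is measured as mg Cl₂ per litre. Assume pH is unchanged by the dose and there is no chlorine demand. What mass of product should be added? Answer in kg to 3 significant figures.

5.22 kg

Volume: 206,000 US gal × 3.785 L/gal = 779,710 L.
[OCl⁻]/[HOCl] = 10^(pH − pKa) = 10^(7.49 − 7.53) = 0.912; fraction as HOCl = 1/(1 + 0.912) = 0.523.
Free chlorine required for 2.12 ppm HOCl: 2.12 / 0.523 = 4.053 ppm.
FC to add: 4.053 − 0 = 4.053 mg/L as Cl₂.
Cl₂ equivalent: 4.053 mg/L × 779,710 L = 3161 g.
Product at 60.5% available Cl: 3161 / 0.605 = 5224 g.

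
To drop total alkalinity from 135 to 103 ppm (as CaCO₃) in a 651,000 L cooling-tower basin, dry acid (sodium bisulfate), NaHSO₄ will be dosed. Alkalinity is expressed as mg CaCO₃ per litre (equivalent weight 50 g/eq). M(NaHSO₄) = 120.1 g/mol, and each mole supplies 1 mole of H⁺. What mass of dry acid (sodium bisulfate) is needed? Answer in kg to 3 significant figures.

50.0 kg

Alkalinity to neutralize: (135 − 103) = 32 mg/L as CaCO₃ × 651,000 L = 20,830 g as CaCO₃.
Equivalents of H⁺ required: 20,830 ÷ 50 g/eq = 416.6 eq = 416.6 mol NaHSO₄.
Mass of NaHSO₄: 416.6 × 120.1 = 50,040 g.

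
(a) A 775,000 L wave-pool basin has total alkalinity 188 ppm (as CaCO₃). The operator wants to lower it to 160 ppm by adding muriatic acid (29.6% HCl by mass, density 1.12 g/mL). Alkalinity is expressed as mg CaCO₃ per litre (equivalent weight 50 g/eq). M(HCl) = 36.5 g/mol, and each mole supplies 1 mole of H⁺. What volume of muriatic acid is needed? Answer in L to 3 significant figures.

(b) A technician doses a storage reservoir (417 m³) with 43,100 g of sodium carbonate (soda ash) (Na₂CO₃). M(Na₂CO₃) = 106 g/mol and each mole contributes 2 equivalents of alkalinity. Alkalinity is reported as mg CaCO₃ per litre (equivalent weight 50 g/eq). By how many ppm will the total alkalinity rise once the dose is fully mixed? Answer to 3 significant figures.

(a) 47.8 L; (b) 97.5 ppm

(a) Alkalinity to neutralize: (188 − 160) = 28 mg/L as CaCO₃ × 775,000 L = 21,700 g as CaCO₃.
(a) Equivalents of H⁺ required: 21,700 ÷ 50 g/eq = 434 eq = 434 mol HCl.
(a) Mass of HCl: 434 × 36.5 = 15,840 g.
(a) Mass of 29.6% solution: 15,840 / 0.296 = 53,520 g.
(a) Volume: 53,520 g ÷ 1.12 g/mL = 47,780 mL.

(b) Volume: 417 m³ = 417,000 L.
(b) Moles of Na₂CO₃: 43,100 g ÷ 106 g/mol = 406.6 mol → 813.2 eq of alkalinity.
(b) As CaCO₃: 813.2 eq × 50 g/eq = 40,660 g.
(b) Rise: 40,660 g / 417,000 L × 1000 = 97.51 mg/L.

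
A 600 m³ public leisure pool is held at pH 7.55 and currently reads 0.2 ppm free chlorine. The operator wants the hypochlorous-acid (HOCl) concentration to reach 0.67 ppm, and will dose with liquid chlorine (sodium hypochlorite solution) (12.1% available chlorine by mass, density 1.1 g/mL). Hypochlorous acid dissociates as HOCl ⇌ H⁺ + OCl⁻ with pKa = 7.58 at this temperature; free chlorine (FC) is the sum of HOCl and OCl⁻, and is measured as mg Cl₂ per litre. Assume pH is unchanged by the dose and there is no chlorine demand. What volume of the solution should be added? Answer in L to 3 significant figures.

Volume: 600 m³ = 600,000 L.
[OCl⁻]/[HOCl] = 10^(pH − pKa) = 10^(7.55 − 7.58) = 0.9333; fraction as HOCl = 1/(1 + 0.9333) = 0.5173.
Free chlorine required for 0.67 ppm HOCl: 0.67 / 0.5173 = 1.295 ppm.
FC to add: 1.295 − 0.2 = 1.095 mg/L as Cl₂.
Cl₂ equivalent: 1.095 mg/L × 600,000 L = 657.2 g.
Product at 12.1% available Cl: 657.2 / 0.121 = 5431 g.
Volume: 5431 g ÷ 1.1 g/mL = 4937 mL.

4.94 L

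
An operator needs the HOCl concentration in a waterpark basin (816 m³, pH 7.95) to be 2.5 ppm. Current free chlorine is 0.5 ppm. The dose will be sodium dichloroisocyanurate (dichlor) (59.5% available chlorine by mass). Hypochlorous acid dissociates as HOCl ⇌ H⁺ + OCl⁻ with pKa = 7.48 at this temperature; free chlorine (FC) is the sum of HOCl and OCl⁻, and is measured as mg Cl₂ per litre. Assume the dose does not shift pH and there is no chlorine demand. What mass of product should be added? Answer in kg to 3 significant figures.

Volume: 816 m³ = 816,000 L.
[OCl⁻]/[HOCl] = 10^(pH − pKa) = 10^(7.95 − 7.48) = 2.951; fraction as HOCl = 1/(1 + 2.951) = 0.2531.
Free chlorine required for 2.5 ppm HOCl: 2.5 / 0.2531 = 9.878 ppm.
FC to add: 9.878 − 0.5 = 9.378 mg/L as Cl₂.
Cl₂ equivalent: 9.378 mg/L × 816,000 L = 7652 g.
Product at 59.5% available Cl: 7652 / 0.595 = 12,860 g.

12.9 kg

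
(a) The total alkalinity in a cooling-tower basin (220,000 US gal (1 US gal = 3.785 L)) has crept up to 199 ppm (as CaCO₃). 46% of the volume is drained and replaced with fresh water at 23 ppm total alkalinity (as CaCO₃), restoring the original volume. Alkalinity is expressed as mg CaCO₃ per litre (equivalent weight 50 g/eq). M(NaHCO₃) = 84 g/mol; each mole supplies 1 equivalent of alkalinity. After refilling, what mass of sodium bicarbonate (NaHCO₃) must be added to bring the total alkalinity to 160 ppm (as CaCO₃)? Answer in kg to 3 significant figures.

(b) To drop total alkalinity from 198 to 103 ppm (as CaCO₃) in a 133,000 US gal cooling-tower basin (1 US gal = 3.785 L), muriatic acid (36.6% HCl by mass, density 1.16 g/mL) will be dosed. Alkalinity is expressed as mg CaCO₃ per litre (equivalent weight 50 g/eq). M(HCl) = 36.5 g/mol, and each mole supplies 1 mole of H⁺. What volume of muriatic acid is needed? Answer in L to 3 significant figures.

(a) 58.7 kg; (b) 82.2 L

(a) Volume: 220,000 US gal × 3.785 L/gal = 832,700 L.
(a) After draining 46% and refilling: 199 × 0.54 + 23 × 0.46 = 118.04 ppm.
(a) Deficit to target: 160 − 118.04 = 41.96 mg/L.
(a) As CaCO₃: 41.96 mg/L × 832,700 L = 34,940 g; ÷ 50 g/eq ÷ 1 = 698.8 mol NaHCO₃.
(a) Mass: 698.8 × 84 = 58,700 g.

(b) Volume: 133,000 US gal × 3.785 L/gal = 503,405 L.
(b) Alkalinity to neutralize: (198 − 103) = 95 mg/L as CaCO₃ × 503,405 L = 47,820 g as CaCO₃.
(b) Equivalents of H⁺ required: 47,820 ÷ 50 g/eq = 956.5 eq = 956.5 mol HCl.
(b) Mass of HCl: 956.5 × 36.5 = 34,910 g.
(b) Mass of 36.6% solution: 34,910 / 0.366 = 95,390 g.
(b) Volume: 95,390 g ÷ 1.16 g/mL = 82,230 mL.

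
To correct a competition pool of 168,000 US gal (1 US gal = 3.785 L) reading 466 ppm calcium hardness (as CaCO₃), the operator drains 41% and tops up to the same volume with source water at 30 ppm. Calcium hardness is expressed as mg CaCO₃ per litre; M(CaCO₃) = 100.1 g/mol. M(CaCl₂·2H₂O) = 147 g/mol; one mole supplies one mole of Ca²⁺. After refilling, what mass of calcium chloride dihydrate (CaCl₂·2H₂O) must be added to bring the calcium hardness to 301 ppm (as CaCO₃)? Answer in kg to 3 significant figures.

12.8 kg

Volume: 168,000 US gal × 3.785 L/gal = 635,880 L.
After draining 41% and refilling: 466 × 0.59 + 30 × 0.41 = 287.24 ppm.
Deficit to target: 301 − 287.24 = 13.76 mg/L.
As CaCO₃: 13.76 mg/L × 635,880 L = 8750 g; ÷ 100.1 = 87.41 mol Ca²⁺.
Mass: 87.41 × 147 = 12,850 g.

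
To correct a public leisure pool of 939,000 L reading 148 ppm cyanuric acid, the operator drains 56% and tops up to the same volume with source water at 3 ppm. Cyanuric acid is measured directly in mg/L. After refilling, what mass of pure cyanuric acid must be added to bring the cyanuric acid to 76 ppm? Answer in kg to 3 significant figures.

After draining 56% and refilling: 148 × 0.44 + 3 × 0.56 = 66.8 ppm.
Deficit to target: 76 − 66.8 = 9.2 mg/L.
Mass: 9.2 mg/L × 939,000 L = 8639 g cyanuric acid.

8.64 kg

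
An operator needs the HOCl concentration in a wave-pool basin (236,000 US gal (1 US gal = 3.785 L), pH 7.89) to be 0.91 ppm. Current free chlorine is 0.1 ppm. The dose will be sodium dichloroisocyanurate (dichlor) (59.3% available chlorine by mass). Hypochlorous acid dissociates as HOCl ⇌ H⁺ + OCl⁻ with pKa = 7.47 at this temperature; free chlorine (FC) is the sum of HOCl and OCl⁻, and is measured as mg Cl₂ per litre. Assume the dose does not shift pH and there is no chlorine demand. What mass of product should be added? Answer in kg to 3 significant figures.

4.83 kg

Volume: 236,000 US gal × 3.785 L/gal = 893,260 L.
[OCl⁻]/[HOCl] = 10^(pH − pKa) = 10^(7.89 − 7.47) = 2.63; fraction as HOCl = 1/(1 + 2.63) = 0.2755.
Free chlorine required for 0.91 ppm HOCl: 0.91 / 0.2755 = 3.304 ppm.
FC to add: 3.304 − 0.1 = 3.204 mg/L as Cl₂.
Cl₂ equivalent: 3.204 mg/L × 893,260 L = 2862 g.
Product at 59.3% available Cl: 2862 / 0.593 = 4826 g.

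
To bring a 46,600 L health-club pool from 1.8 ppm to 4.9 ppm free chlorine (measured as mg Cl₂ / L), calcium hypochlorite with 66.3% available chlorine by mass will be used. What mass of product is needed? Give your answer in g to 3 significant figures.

Chlorine deficit: 4.9 − 1.8 = 3.1 ppm = 3.1 mg/L as Cl₂.
Cl₂ equivalent needed: 3.1 mg/L × 46,600 L = 144,500 mg = 144.5 g.
Product at 66.3% available chlorine: 144.5 / 0.663 = 217.9 g.

218 g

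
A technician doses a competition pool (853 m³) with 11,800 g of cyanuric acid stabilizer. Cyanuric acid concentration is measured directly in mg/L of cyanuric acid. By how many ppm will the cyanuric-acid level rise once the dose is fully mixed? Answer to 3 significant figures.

13.8 ppm

Volume: 853 m³ = 853,000 L.
Rise: 11,800 g / 853,000 L × 1000 = 13.83 mg/L.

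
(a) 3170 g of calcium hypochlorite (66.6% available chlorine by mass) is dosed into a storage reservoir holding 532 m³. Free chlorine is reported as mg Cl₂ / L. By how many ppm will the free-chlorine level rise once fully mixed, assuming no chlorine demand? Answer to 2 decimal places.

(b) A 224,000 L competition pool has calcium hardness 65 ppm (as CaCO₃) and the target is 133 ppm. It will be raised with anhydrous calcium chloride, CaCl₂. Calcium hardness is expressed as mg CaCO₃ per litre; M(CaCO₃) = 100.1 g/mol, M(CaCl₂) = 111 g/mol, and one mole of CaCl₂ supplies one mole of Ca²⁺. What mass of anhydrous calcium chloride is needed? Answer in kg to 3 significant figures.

(a) Volume: 532 m³ = 532,000 L.
(a) Available chlorine delivered: 3170 g × 0.666 = 2111 g as Cl₂.
(a) Concentration rise: 2111 g / 532,000 L = 3.968 mg/L = 3.97 ppm.

(b) Hardness to add: (133 − 65) = 68 mg/L as CaCO₃ × 224,000 L = 15,230 g as CaCO₃.
(b) Moles of Ca²⁺ (1 mol Ca²⁺ ≡ 1 mol CaCO₃): 15,230 / 100.1 g/mol = 152.2 mol.
(b) Mass of CaCl₂: 152.2 × 111 = 16,890 g.

(a) 3.97 ppm; (b) 16.9 kg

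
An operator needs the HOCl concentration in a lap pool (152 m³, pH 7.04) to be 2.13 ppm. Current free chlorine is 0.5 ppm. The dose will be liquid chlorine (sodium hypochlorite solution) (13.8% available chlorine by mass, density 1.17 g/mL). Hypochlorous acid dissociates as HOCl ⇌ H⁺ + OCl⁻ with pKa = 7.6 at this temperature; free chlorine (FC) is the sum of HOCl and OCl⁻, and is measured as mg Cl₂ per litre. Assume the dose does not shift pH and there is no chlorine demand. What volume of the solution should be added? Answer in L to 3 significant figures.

Volume: 152 m³ = 152,000 L.
[OCl⁻]/[HOCl] = 10^(pH − pKa) = 10^(7.04 − 7.6) = 0.2754; fraction as HOCl = 1/(1 + 0.2754) = 0.7841.
Free chlorine required for 2.13 ppm HOCl: 2.13 / 0.7841 = 2.717 ppm.
FC to add: 2.717 − 0.5 = 2.217 mg/L as Cl₂.
Cl₂ equivalent: 2.217 mg/L × 152,000 L = 336.9 g.
Product at 13.8% available Cl: 336.9 / 0.138 = 2442 g.
Volume: 2442 g ÷ 1.17 g/mL = 2087 mL.

2.09 L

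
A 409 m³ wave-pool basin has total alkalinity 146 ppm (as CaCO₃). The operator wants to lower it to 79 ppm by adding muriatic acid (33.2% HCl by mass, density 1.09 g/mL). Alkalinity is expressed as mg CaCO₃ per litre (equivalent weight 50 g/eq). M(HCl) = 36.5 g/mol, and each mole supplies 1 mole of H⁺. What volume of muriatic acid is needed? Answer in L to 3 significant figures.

55.3 L

Volume: 409 m³ = 409,000 L.
Alkalinity to neutralize: (146 − 79) = 67 mg/L as CaCO₃ × 409,000 L = 27,400 g as CaCO₃.
Equivalents of H⁺ required: 27,400 ÷ 50 g/eq = 548.1 eq = 548.1 mol HCl.
Mass of HCl: 548.1 × 36.5 = 20,000 g.
Mass of 33.2% solution: 20,000 / 0.332 = 60,250 g.
Volume: 60,250 g ÷ 1.09 g/mL = 55,280 mL.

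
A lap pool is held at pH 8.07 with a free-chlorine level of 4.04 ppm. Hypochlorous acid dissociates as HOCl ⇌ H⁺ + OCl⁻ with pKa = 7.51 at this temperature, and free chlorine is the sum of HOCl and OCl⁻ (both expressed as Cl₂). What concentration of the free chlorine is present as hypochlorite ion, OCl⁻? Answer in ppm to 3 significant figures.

[OCl⁻]/[HOCl] = 10^(pH − pKa) = 10^(8.07 − 7.51) = 10^0.56 = 3.631.
Fraction as HOCl = 1 / (1 + 3.631) = 0.2159.
OCl⁻ = (1 − 0.2159) × 4.04 ppm = 3.168 ppm.

3.17 ppm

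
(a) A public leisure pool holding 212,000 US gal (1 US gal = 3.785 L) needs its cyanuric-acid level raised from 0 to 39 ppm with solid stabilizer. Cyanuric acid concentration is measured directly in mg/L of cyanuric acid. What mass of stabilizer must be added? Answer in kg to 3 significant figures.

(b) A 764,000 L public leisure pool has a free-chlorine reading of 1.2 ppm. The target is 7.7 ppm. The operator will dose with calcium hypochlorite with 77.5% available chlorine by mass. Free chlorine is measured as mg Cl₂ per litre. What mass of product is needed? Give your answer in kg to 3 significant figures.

(a) 31.3 kg; (b) 6.41 kg

(a) Volume: 212,000 US gal × 3.785 L/gal = 802,420 L.
(a) CYA to add: (39 − 0) = 39 mg/L × 802,420 L = 31,290 g cyanuric acid.

(b) Chlorine deficit: 7.7 − 1.2 = 6.5 ppm = 6.5 mg/L as Cl₂.
(b) Cl₂ equivalent needed: 6.5 mg/L × 764,000 L = 4,966,000 mg = 4966 g.
(b) Product at 77.5% available chlorine: 4966 / 0.775 = 6408 g.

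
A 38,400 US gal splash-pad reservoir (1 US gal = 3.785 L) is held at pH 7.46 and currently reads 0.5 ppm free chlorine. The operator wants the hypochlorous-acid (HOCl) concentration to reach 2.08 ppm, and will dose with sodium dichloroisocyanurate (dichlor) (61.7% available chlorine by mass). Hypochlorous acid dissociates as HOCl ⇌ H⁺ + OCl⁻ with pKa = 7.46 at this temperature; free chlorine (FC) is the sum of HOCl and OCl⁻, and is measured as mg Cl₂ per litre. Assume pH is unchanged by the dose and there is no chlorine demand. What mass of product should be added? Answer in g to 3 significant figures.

862 g

Volume: 38,400 US gal × 3.785 L/gal = 145,344 L.
[OCl⁻]/[HOCl] = 10^(pH − pKa) = 10^(7.46 − 7.46) = 1; fraction as HOCl = 1/(1 + 1) = 0.5.
Free chlorine required for 2.08 ppm HOCl: 2.08 / 0.5 = 4.16 ppm.
FC to add: 4.16 − 0.5 = 3.66 mg/L as Cl₂.
Cl₂ equivalent: 3.66 mg/L × 145,344 L = 532 g.
Product at 61.7% available Cl: 532 / 0.617 = 862.2 g.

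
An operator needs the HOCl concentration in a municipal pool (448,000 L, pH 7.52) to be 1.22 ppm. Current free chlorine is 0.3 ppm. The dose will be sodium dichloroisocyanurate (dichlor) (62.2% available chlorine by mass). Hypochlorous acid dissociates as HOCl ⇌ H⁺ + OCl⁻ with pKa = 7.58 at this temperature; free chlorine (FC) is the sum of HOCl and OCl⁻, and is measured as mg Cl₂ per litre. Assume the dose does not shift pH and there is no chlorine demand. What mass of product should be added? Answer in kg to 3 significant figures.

1.43 kg

[OCl⁻]/[HOCl] = 10^(pH − pKa) = 10^(7.52 − 7.58) = 0.871; fraction as HOCl = 1/(1 + 0.871) = 0.5345.
Free chlorine required for 1.22 ppm HOCl: 1.22 / 0.5345 = 2.283 ppm.
FC to add: 2.283 − 0.3 = 1.983 mg/L as Cl₂.
Cl₂ equivalent: 1.983 mg/L × 448,000 L = 888.2 g.
Product at 62.2% available Cl: 888.2 / 0.622 = 1428 g.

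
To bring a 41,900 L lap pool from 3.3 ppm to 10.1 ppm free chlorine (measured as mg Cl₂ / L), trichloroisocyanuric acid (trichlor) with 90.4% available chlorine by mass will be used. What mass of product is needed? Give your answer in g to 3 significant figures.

Chlorine deficit: 10.1 − 3.3 = 6.8 ppm = 6.8 mg/L as Cl₂.
Cl₂ equivalent needed: 6.8 mg/L × 41,900 L = 284,900 mg = 284.9 g.
Product at 90.4% available chlorine: 284.9 / 0.904 = 315.2 g.

315 g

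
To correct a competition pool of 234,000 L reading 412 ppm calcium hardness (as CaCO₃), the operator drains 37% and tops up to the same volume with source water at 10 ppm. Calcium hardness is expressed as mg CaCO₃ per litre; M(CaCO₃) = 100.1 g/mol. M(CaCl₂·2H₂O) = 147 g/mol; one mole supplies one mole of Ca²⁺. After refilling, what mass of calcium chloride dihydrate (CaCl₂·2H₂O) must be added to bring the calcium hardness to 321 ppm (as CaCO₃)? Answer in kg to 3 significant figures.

After draining 37% and refilling: 412 × 0.63 + 10 × 0.37 = 263.26 ppm.
Deficit to target: 321 − 263.26 = 57.74 mg/L.
As CaCO₃: 57.74 mg/L × 234,000 L = 13,510 g; ÷ 100.1 = 135 mol Ca²⁺.
Mass: 135 × 147 = 19,840 g.

19.8 kg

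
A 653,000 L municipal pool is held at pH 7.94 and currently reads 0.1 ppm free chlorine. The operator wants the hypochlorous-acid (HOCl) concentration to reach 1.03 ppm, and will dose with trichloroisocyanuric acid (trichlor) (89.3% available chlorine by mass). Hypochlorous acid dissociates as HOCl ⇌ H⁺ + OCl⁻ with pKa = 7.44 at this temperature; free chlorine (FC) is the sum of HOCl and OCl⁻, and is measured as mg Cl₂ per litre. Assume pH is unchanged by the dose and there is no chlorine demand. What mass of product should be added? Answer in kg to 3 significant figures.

[OCl⁻]/[HOCl] = 10^(pH − pKa) = 10^(7.94 − 7.44) = 3.162; fraction as HOCl = 1/(1 + 3.162) = 0.2403.
Free chlorine required for 1.03 ppm HOCl: 1.03 / 0.2403 = 4.287 ppm.
FC to add: 4.287 − 0.1 = 4.187 mg/L as Cl₂.
Cl₂ equivalent: 4.187 mg/L × 653,000 L = 2734 g.
Product at 89.3% available Cl: 2734 / 0.893 = 3062 g.

3.06 kg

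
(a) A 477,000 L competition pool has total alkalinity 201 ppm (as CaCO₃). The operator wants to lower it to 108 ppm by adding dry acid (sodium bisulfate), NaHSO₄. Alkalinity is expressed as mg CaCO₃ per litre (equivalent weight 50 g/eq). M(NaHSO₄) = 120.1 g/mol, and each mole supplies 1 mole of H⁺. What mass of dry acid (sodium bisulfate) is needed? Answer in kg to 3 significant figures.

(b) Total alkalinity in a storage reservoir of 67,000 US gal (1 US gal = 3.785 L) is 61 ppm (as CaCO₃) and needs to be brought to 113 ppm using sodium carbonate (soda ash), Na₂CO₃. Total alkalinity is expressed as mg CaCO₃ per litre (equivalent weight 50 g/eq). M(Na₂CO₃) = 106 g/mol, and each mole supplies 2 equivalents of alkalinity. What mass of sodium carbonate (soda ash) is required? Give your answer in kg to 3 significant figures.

(a) 107 kg; (b) 14.0 kg

(a) Alkalinity to neutralize: (201 − 108) = 93 mg/L as CaCO₃ × 477,000 L = 44,360 g as CaCO₃.
(a) Equivalents of H⁺ required: 44,360 ÷ 50 g/eq = 887.2 eq = 887.2 mol NaHSO₄.
(a) Mass of NaHSO₄: 887.2 × 120.1 = 106,600 g.

(b) Volume: 67,000 US gal × 3.785 L/gal = 253,595 L.
(b) Alkalinity to add: (113 − 61) = 52 mg/L as CaCO₃ × 253,595 L = 13,190 g as CaCO₃.
(b) Equivalents: 13,190 g ÷ 50 g/eq = 263.7 eq.
(b) Each mole of Na₂CO₃ supplies 2 eq, so 263.7 / 2 = 131.9 mol.
(b) Mass: 131.9 mol × 106 g/mol = 13,980 g.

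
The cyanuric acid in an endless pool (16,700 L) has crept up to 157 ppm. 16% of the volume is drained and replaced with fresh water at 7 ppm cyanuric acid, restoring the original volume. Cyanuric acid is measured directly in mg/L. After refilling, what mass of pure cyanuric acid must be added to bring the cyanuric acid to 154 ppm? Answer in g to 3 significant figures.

351 g

After draining 16% and refilling: 157 × 0.84 + 7 × 0.16 = 133 ppm.
Deficit to target: 154 − 133 = 21 mg/L.
Mass: 21 mg/L × 16,700 L = 350.7 g cyanuric acid.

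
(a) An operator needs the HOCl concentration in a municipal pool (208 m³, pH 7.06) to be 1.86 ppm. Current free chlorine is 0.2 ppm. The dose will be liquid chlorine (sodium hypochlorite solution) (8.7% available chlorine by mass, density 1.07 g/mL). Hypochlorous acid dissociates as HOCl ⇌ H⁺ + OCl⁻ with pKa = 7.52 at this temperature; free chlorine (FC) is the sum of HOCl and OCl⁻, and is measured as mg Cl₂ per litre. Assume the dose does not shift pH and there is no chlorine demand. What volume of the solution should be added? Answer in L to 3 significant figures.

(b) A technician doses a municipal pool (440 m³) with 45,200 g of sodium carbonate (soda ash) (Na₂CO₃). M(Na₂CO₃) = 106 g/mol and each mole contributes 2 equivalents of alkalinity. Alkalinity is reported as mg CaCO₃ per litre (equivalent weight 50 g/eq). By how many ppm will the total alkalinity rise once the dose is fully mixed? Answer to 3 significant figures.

(a) 5.15 L; (b) 96.9 ppm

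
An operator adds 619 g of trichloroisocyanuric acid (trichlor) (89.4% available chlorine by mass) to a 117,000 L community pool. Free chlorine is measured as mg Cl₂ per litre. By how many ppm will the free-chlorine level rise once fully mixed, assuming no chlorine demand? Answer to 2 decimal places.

Available chlorine delivered: 619 g × 0.894 = 553.4 g as Cl₂.
Concentration rise: 553.4 g / 117,000 L = 4.73 mg/L = 4.73 ppm.

4.73 ppm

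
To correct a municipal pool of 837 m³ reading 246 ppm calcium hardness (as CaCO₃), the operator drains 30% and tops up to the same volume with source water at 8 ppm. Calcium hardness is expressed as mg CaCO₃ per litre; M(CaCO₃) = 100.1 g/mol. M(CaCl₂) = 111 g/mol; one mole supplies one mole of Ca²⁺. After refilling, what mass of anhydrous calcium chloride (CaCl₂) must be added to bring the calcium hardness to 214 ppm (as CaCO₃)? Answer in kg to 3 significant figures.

Volume: 837 m³ = 837,000 L.
After draining 30% and refilling: 246 × 0.70 + 8 × 0.30 = 174.6 ppm.
Deficit to target: 214 − 174.6 = 39.4 mg/L.
As CaCO₃: 39.4 mg/L × 837,000 L = 32,980 g; ÷ 100.1 = 329.4 mol Ca²⁺.
Mass: 329.4 × 111 = 36,570 g.

36.6 kg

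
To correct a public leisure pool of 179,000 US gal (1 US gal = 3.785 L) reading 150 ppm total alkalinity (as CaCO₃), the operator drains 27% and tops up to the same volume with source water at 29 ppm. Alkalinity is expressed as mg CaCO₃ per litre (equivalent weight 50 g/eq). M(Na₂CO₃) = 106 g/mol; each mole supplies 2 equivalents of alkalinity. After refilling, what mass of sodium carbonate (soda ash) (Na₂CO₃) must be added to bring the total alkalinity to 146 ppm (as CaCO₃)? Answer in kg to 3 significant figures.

20.6 kg

Volume: 179,000 US gal × 3.785 L/gal = 677,515 L.
After draining 27% and refilling: 150 × 0.73 + 29 × 0.27 = 117.33 ppm.
Deficit to target: 146 − 117.33 = 28.67 mg/L.
As CaCO₃: 28.67 mg/L × 677,515 L = 19,420 g; ÷ 50 g/eq ÷ 2 = 194.2 mol Na₂CO₃.
Mass: 194.2 × 106 = 20,590 g.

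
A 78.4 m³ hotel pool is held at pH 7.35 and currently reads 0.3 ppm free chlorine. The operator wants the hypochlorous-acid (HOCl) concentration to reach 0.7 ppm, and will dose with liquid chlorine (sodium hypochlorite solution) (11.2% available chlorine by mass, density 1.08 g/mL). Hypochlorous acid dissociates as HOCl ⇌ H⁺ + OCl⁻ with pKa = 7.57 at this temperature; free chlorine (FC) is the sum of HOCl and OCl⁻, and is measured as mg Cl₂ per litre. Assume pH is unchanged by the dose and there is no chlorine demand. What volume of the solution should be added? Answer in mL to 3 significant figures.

Volume: 78.4 m³ = 78,400 L.
[OCl⁻]/[HOCl] = 10^(pH − pKa) = 10^(7.35 − 7.57) = 0.6026; fraction as HOCl = 1/(1 + 0.6026) = 0.624.
Free chlorine required for 0.7 ppm HOCl: 0.7 / 0.624 = 1.122 ppm.
FC to add: 1.122 − 0.3 = 0.8218 mg/L as Cl₂.
Cl₂ equivalent: 0.8218 mg/L × 78,400 L = 64.43 g.
Product at 11.2% available Cl: 64.43 / 0.112 = 575.3 g.
Volume: 575.3 g ÷ 1.08 g/mL = 532.6 mL.

533 mL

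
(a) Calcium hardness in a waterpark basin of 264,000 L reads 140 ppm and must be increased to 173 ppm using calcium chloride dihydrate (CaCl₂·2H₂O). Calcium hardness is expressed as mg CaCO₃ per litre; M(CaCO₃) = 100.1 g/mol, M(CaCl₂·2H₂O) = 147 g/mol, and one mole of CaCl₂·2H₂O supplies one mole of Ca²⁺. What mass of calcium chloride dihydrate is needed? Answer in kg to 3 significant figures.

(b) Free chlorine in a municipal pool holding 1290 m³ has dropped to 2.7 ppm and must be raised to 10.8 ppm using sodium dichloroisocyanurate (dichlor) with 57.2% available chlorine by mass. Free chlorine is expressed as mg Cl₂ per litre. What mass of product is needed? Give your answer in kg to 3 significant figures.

(a) Hardness to add: (173 − 140) = 33 mg/L as CaCO₃ × 264,000 L = 8712 g as CaCO₃.
(a) Moles of Ca²⁺ (1 mol Ca²⁺ ≡ 1 mol CaCO₃): 8712 / 100.1 g/mol = 87.03 mol.
(a) Mass of CaCl₂·2H₂O: 87.03 × 147 = 12,790 g.

(b) Volume: 1290 m³ = 1,290,000 L.
(b) Chlorine deficit: 10.8 − 2.7 = 8.1 ppm = 8.1 mg/L as Cl₂.
(b) Cl₂ equivalent needed: 8.1 mg/L × 1,290,000 L = 10,450,000 mg = 10,450 g.
(b) Product at 57.2% available chlorine: 10,450 / 0.572 = 18,270 g.

(a) 12.8 kg; (b) 18.3 kg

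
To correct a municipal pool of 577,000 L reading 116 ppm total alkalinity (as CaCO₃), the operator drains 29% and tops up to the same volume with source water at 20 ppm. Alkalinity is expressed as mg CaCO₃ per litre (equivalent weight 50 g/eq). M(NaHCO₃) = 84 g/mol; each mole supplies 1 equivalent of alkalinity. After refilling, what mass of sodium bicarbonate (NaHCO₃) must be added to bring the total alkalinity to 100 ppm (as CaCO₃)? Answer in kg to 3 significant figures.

11.5 kg

After draining 29% and refilling: 116 × 0.71 + 20 × 0.29 = 88.16 ppm.
Deficit to target: 100 − 88.16 = 11.84 mg/L.
As CaCO₃: 11.84 mg/L × 577,000 L = 6832 g; ÷ 50 g/eq ÷ 1 = 136.6 mol NaHCO₃.
Mass: 136.6 × 84 = 11,480 g.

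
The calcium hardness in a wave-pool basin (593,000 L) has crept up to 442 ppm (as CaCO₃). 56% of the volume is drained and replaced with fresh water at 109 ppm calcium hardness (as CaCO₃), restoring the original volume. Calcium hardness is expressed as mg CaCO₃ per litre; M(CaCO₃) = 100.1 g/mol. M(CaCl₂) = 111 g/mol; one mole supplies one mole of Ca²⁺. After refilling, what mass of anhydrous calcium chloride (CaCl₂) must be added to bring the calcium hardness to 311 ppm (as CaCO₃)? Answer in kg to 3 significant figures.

After draining 56% and refilling: 442 × 0.44 + 109 × 0.56 = 255.52 ppm.
Deficit to target: 311 − 255.52 = 55.48 mg/L.
As CaCO₃: 55.48 mg/L × 593,000 L = 32,900 g; ÷ 100.1 = 328.7 mol Ca²⁺.
Mass: 328.7 × 111 = 36,480 g.

36.5 kg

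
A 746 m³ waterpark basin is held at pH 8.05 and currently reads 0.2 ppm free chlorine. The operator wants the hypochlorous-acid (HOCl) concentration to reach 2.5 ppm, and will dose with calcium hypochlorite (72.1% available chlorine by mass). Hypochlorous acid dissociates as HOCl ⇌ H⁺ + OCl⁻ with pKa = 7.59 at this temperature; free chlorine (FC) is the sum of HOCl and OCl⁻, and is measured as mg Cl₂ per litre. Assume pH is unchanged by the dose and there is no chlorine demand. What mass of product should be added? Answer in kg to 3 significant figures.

9.84 kg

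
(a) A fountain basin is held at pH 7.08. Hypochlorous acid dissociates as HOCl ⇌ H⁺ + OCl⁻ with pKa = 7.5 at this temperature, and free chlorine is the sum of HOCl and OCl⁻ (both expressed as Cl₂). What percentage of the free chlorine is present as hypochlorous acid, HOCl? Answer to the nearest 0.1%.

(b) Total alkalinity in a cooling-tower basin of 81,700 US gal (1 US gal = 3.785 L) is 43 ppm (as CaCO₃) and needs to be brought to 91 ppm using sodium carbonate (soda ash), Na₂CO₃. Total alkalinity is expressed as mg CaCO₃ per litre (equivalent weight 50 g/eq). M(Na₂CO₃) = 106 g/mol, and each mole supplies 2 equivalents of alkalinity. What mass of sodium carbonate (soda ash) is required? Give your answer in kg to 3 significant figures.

(a) 72.5%; (b) 15.7 kg

(a) [OCl⁻]/[HOCl] = 10^(pH − pKa) = 10^(7.08 − 7.5) = 10^-0.42 = 0.3802.
(a) Fraction as HOCl = 1 / (1 + 0.3802) = 0.7245.

(b) Volume: 81,700 US gal × 3.785 L/gal = 309,234 L.
(b) Alkalinity to add: (91 − 43) = 48 mg/L as CaCO₃ × 309,234 L = 14,840 g as CaCO₃.
(b) Equivalents: 14,840 g ÷ 50 g/eq = 296.9 eq.
(b) Each mole of Na₂CO₃ supplies 2 eq, so 296.9 / 2 = 148.4 mol.
(b) Mass: 148.4 mol × 106 g/mol = 15,730 g.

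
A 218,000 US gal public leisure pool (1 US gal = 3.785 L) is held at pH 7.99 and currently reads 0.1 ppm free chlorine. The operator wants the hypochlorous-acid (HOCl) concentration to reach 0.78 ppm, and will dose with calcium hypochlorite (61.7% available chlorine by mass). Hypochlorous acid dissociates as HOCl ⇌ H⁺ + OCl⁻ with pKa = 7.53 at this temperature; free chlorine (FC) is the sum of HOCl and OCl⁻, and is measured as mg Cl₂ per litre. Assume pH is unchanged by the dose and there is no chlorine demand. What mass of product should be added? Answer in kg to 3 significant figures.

3.92 kg

Volume: 218,000 US gal × 3.785 L/gal = 825,130 L.
[OCl⁻]/[HOCl] = 10^(pH − pKa) = 10^(7.99 − 7.53) = 2.884; fraction as HOCl = 1/(1 + 2.884) = 0.2575.
Free chlorine required for 0.78 ppm HOCl: 0.78 / 0.2575 = 3.03 ppm.
FC to add: 3.03 − 0.1 = 2.93 mg/L as Cl₂.
Cl₂ equivalent: 2.93 mg/L × 825,130 L = 2417 g.
Product at 61.7% available Cl: 2417 / 0.617 = 3918 g.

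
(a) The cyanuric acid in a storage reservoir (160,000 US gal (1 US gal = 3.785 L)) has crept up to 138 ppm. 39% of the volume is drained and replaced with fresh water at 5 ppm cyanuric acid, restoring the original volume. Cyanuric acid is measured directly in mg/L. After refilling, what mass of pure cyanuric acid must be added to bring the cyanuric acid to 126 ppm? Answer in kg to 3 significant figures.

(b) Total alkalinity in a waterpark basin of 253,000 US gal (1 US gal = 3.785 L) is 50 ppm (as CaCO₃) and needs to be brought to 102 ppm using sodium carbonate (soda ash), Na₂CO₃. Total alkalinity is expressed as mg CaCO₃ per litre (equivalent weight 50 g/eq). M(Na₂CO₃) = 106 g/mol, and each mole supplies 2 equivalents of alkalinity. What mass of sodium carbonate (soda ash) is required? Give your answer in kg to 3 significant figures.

(a) Volume: 160,000 US gal × 3.785 L/gal = 605,600 L.
(a) After draining 39% and refilling: 138 × 0.61 + 5 × 0.39 = 86.13 ppm.
(a) Deficit to target: 126 − 86.13 = 39.87 mg/L.
(a) Mass: 39.87 mg/L × 605,600 L = 24,150 g cyanuric acid.

(b) Volume: 253,000 US gal × 3.785 L/gal = 957,605 L.
(b) Alkalinity to add: (102 − 50) = 52 mg/L as CaCO₃ × 957,605 L = 49,800 g as CaCO₃.
(b) Equivalents: 49,800 g ÷ 50 g/eq = 995.9 eq.
(b) Each mole of Na₂CO₃ supplies 2 eq, so 995.9 / 2 = 498 mol.
(b) Mass: 498 mol × 106 g/mol = 52,780 g.

(a) 24.1 kg; (b) 52.8 kg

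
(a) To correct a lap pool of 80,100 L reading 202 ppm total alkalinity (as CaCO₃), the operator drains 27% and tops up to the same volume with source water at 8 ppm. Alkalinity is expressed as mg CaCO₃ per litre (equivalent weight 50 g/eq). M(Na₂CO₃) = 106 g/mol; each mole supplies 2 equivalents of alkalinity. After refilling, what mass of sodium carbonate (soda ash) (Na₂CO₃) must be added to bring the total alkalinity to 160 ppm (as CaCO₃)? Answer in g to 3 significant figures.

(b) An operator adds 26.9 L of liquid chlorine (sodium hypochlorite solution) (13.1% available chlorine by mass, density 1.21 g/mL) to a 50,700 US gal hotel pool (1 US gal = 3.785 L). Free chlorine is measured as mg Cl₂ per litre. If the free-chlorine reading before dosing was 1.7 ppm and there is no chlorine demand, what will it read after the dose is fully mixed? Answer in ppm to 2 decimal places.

(a) 881 g; (b) 23.92 ppm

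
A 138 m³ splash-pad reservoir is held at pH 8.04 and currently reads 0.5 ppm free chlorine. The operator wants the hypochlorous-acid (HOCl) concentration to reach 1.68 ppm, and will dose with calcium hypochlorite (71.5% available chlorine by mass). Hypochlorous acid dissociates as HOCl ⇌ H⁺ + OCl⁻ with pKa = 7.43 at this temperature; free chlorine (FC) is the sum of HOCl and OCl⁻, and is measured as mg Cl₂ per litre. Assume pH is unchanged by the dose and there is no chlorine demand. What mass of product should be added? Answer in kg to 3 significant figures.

1.55 kg

Volume: 138 m³ = 138,000 L.
[OCl⁻]/[HOCl] = 10^(pH − pKa) = 10^(8.04 − 7.43) = 4.074; fraction as HOCl = 1/(1 + 4.074) = 0.1971.
Free chlorine required for 1.68 ppm HOCl: 1.68 / 0.1971 = 8.524 ppm.
FC to add: 8.524 − 0.5 = 8.024 mg/L as Cl₂.
Cl₂ equivalent: 8.024 mg/L × 138,000 L = 1107 g.
Product at 71.5% available Cl: 1107 / 0.715 = 1549 g.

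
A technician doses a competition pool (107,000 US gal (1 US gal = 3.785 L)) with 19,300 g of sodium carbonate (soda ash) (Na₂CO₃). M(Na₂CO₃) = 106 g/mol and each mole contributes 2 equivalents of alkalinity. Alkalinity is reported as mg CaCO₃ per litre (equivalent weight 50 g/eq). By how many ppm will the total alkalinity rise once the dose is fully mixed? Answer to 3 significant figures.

45.0 ppm

Volume: 107,000 US gal × 3.785 L/gal = 404,995 L.
Moles of Na₂CO₃: 19,300 g ÷ 106 g/mol = 182.1 mol → 364.2 eq of alkalinity.
As CaCO₃: 364.2 eq × 50 g/eq = 18,210 g.
Rise: 18,210 g / 404,995 L × 1000 = 44.96 mg/L.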